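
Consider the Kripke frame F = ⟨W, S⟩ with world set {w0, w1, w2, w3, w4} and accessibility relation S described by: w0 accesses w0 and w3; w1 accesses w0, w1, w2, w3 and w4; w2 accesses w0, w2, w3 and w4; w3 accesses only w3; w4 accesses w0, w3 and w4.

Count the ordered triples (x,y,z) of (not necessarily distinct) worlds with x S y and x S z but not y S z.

Enumerating: (w0,w3,w0), (w1,w0,w1), (w1,w0,w2), (w1,w0,w4), (w1,w2,w1), (w1,w3,w0), (w1,w3,w1), (w1,w3,w2), (w1,w3,w4), (w1,w4,w1), (w1,w4,w2), (w2,w0,w2), … and 8 more.
Total: 20.

20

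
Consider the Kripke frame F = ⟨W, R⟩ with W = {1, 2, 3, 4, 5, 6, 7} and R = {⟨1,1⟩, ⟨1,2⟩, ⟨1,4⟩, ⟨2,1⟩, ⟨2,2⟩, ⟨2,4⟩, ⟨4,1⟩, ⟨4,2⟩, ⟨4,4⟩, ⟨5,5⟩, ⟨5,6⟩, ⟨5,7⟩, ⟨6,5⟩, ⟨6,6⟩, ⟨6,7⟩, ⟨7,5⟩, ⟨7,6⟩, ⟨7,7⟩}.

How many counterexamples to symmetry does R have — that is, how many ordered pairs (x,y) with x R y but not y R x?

0

R is symmetric; there are no such tuples.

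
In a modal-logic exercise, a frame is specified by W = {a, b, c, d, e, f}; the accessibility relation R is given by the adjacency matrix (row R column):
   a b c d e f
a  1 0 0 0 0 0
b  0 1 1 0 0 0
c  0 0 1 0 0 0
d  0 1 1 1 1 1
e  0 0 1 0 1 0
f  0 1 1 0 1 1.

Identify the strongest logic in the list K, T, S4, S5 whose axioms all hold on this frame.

Reflexive (axiom T): yes — every world is R-related to itself.
Transitive (axiom 4): yes — every two-step R-path is closed by a direct edge.
Euclidean (axiom 5): no — d R b and d R e, but not b R e.
So F validates K, T, S4; S5 would additionally require R to be Euclidean. The strongest is S4.

S4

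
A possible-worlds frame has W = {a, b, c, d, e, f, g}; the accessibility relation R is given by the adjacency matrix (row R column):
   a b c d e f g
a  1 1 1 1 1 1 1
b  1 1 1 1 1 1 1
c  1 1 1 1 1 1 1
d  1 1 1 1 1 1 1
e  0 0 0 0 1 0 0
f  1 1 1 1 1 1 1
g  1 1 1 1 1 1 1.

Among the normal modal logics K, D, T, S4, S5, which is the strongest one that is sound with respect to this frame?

Serial (axiom D): yes — every world has a successor (e.g. a R a).
Reflexive (axiom T): yes — every world is R-related to itself.
Transitive (axiom 4): yes — every two-step R-path is closed by a direct edge.
Euclidean (axiom 5): no — a R e and a R b, but not e R b.
So F validates K, D, T, S4; S5 would additionally require R to be Euclidean. The strongest is S4.

S4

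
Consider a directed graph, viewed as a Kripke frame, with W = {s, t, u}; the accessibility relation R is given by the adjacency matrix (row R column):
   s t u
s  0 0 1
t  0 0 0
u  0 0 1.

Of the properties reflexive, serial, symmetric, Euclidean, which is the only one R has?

Euclidean

Reflexive: no — s is not related to itself.
Serial: no — t has no R-successor.
Symmetric: no — s R u but not u R s.
Euclidean: yes — any two successors of a common world are R-related.
Only Euclidean holds.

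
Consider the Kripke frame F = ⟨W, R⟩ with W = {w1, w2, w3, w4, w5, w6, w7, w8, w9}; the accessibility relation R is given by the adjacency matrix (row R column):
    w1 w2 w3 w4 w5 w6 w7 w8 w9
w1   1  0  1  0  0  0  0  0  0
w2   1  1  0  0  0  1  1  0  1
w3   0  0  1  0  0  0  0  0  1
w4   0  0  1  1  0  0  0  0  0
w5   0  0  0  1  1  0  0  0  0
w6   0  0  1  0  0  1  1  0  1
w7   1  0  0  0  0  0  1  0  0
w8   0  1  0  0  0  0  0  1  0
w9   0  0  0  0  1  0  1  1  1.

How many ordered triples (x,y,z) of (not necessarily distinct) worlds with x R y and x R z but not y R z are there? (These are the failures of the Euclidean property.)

34

Enumerating: (w1,w3,w1), (w2,w1,w2), (w2,w1,w6), (w2,w1,w7), (w2,w1,w9), (w2,w6,w1), (w2,w6,w2), (w2,w7,w2), (w2,w7,w6), (w2,w7,w9), (w2,w9,w1), (w2,w9,w2), … and 22 more.
Total: 34.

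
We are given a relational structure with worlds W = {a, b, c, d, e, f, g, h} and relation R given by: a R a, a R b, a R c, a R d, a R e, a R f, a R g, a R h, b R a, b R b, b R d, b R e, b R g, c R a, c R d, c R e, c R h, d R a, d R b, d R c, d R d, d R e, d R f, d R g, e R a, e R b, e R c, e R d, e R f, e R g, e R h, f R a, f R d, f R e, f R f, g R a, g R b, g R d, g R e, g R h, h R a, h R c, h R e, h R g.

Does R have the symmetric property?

Symmetric: yes — every pair in R has its reverse in R.

Yes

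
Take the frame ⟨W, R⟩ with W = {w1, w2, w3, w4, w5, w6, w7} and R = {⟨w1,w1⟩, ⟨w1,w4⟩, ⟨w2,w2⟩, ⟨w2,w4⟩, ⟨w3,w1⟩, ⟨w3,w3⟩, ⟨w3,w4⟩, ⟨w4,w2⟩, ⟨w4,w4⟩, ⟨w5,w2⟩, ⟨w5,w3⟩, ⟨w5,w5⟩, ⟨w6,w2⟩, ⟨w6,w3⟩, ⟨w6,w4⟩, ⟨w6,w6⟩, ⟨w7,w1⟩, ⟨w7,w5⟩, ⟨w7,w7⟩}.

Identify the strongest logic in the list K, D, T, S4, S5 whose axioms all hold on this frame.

Serial (axiom D): yes — every world has a successor (e.g. w1 R w1).
Reflexive (axiom T): yes — every world is R-related to itself.
Transitive (axiom 4): no — w1 R w4 and w4 R w2, but not w1 R w2.
Euclidean (axiom 5): no — w3 R w4 and w3 R w1, but not w4 R w1.
So F validates K, D, T; S4 would additionally require R to be transitive. The strongest is T.

T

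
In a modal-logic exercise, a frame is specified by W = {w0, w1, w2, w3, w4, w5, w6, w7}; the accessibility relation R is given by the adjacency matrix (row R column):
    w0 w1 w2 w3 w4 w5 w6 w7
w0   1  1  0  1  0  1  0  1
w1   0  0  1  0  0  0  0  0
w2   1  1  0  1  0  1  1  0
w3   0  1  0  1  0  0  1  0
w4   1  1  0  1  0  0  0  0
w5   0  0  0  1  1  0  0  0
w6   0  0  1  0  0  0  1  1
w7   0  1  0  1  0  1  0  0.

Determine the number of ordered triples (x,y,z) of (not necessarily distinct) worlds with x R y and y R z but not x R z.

34

Enumerating: (w0,w1,w2), (w0,w3,w6), (w0,w5,w4), (w1,w2,w0), (w1,w2,w1), (w1,w2,w3), (w1,w2,w5), (w1,w2,w6), (w2,w0,w7), (w2,w1,w2), (w2,w5,w4), (w2,w6,w2), … and 22 more.
Total: 34.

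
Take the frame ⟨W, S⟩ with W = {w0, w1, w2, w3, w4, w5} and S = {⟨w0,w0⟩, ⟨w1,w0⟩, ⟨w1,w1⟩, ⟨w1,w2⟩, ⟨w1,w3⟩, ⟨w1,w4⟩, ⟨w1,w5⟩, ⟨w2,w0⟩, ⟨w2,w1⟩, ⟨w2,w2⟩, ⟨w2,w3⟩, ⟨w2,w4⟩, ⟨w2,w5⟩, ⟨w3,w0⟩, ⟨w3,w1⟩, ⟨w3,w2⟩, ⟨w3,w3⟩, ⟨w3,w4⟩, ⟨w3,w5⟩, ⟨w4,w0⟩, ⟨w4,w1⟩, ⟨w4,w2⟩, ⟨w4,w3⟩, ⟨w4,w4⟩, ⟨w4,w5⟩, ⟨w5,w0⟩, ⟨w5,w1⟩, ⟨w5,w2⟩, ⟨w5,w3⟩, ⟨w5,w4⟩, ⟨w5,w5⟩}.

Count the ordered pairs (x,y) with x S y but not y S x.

Enumerating: (w1,w0), (w2,w0), (w3,w0), (w4,w0), (w5,w0).

5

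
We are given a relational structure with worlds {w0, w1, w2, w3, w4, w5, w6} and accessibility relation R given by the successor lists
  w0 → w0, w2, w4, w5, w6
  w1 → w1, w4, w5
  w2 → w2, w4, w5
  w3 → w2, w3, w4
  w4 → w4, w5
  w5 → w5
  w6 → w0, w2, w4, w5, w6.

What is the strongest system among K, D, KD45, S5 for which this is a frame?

Serial (axiom D): yes — every world has a successor (e.g. w0 R w0).
Euclidean (axiom 5): no — w0 R w2 and w0 R w6, but not w2 R w6.
Transitive (axiom 4): no — w3 R w2 and w2 R w5, but not w3 R w5.
Reflexive (axiom T): yes — every world is R-related to itself.
So F validates K, D; KD45 would additionally require R to be Euclidean and transitive. The strongest is D.

D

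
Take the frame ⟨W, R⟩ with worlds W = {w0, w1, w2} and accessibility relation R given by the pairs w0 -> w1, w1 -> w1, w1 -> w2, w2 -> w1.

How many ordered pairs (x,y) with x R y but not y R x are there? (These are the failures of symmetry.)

Enumerating: (w0,w1).

1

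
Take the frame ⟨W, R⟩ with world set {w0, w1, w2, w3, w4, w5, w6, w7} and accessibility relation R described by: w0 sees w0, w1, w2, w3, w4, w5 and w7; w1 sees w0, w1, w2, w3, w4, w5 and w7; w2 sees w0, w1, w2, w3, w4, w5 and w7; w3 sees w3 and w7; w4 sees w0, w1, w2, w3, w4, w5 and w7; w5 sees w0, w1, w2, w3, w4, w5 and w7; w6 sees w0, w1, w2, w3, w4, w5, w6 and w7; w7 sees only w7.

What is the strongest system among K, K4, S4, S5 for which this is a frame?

Transitive (axiom 4): yes — every two-step R-path is closed by a direct edge.
Reflexive (axiom T): yes — every world is R-related to itself.
Euclidean (axiom 5): no — w0 R w3 and w0 R w1, but not w3 R w1.
So F validates K, K4, S4; S5 would additionally require R to be Euclidean. The strongest is S4.

S4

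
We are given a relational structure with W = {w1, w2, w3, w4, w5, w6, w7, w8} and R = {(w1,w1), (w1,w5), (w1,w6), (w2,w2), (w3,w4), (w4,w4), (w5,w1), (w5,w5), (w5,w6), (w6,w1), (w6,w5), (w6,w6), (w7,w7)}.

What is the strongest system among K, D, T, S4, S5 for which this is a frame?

Serial (axiom D): no — w8 has no R-successor.
Reflexive (axiom T): no — w3 is not related to itself.
Transitive (axiom 4): yes — every two-step R-path is closed by a direct edge.
Euclidean (axiom 5): yes — any two successors of a common world are R-related.
So F validates K; D would additionally require R to be serial. The strongest is K.

K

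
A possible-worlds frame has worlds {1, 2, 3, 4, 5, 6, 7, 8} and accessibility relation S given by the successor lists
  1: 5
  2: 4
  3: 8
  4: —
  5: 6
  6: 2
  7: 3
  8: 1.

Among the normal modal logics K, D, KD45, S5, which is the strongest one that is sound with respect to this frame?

K

Serial (axiom D): no — 4 has no S-successor.
Euclidean (axiom 5): no — 1 S 5 and 1 S 5, but not 5 S 5.
Transitive (axiom 4): no — 1 S 5 and 5 S 6, but not 1 S 6.
Reflexive (axiom T): no — 1 is not related to itself.
So F validates K; D would additionally require S to be serial. The strongest is K.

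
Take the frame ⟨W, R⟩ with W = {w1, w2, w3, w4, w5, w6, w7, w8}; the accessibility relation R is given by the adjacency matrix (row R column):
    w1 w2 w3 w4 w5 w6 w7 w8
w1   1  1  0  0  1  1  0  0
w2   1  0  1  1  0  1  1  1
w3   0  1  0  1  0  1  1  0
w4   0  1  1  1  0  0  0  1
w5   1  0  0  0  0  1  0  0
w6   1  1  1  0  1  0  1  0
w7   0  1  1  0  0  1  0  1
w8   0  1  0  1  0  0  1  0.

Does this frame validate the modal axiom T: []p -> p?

The schema T characterises exactly the reflexive frames.
Reflexive: no — w2 is not related to itself.

No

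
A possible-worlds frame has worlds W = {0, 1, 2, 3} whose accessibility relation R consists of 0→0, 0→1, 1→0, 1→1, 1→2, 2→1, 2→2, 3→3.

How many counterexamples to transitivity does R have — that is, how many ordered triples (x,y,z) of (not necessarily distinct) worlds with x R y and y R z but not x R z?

2

Enumerating: (0,1,2), (2,1,0).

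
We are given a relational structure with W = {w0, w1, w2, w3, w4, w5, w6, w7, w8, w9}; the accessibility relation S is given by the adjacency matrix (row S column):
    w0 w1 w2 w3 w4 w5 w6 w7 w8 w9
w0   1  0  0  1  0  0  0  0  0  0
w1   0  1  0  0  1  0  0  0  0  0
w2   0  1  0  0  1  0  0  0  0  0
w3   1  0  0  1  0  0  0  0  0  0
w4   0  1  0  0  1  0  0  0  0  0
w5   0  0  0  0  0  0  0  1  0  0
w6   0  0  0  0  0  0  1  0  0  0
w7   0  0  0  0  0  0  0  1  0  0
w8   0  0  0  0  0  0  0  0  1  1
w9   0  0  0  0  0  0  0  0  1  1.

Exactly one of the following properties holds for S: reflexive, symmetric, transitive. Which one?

transitive

Reflexive: no — w2 is not related to itself.
Symmetric: no — w2 S w1 but not w1 S w2.
Transitive: yes — every two-step S-path is closed by a direct edge.
Only transitive holds.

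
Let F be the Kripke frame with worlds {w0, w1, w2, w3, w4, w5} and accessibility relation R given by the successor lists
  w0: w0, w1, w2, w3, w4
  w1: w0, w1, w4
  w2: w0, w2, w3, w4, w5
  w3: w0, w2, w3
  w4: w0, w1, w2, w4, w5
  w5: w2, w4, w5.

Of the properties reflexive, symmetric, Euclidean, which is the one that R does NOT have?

Reflexive: yes — every world is R-related to itself.
Symmetric: yes — every pair in R has its reverse in R.
Euclidean: no — w0 R w1 and w0 R w2, but not w1 R w2.
Only Euclidean fails.

Euclidean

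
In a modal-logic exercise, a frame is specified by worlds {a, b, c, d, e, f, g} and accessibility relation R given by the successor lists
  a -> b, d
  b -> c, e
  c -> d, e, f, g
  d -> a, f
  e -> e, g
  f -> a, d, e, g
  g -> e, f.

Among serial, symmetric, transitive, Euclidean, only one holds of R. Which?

serial

Serial: yes — every world has a successor (e.g. a R b).
Symmetric: no — a R b but not b R a.
Transitive: no — a R b and b R c, but not a R c.
Euclidean: no — a R b and a R d, but not b R d.
Only serial holds.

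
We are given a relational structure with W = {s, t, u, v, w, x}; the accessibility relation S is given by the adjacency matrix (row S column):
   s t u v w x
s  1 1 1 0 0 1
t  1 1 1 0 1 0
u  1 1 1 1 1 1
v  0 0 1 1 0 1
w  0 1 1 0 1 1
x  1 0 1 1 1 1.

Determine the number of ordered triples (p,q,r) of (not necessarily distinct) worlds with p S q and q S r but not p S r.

Enumerating: (s,t,w), (s,u,v), (s,u,w), (s,x,v), (s,x,w), (t,s,x), (t,u,v), (t,u,x), (t,w,x), (v,u,s), (v,u,t), (v,u,w), … and 10 more.
Total: 22.

22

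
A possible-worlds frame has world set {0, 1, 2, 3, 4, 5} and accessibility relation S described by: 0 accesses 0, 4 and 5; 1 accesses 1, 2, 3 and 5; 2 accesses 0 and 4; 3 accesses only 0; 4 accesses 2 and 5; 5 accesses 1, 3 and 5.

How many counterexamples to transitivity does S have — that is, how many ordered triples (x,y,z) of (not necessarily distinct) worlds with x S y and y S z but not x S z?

Enumerating: (0,4,2), (0,5,1), (0,5,3), (1,2,0), (1,2,4), (1,3,0), (2,0,5), (2,4,2), (2,4,5), (3,0,4), (3,0,5), (4,2,0), (4,2,4), (4,5,1), (4,5,3), (5,1,2), (5,3,0).

17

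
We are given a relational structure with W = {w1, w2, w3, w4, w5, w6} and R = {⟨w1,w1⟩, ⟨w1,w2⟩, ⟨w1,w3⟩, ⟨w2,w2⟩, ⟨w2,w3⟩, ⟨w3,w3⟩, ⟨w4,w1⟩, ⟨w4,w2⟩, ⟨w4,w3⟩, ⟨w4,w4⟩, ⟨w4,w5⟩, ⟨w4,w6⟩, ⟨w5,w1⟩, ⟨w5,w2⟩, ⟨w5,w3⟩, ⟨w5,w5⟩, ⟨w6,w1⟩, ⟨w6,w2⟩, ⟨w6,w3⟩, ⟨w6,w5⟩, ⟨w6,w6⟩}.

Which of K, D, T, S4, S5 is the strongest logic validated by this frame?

Serial (axiom D): yes — every world has a successor (e.g. w1 R w1).
Reflexive (axiom T): yes — every world is R-related to itself.
Transitive (axiom 4): yes — every two-step R-path is closed by a direct edge.
Euclidean (axiom 5): no — w1 R w3 and w1 R w2, but not w3 R w2.
So F validates K, D, T, S4; S5 would additionally require R to be Euclidean. The strongest is S4.

S4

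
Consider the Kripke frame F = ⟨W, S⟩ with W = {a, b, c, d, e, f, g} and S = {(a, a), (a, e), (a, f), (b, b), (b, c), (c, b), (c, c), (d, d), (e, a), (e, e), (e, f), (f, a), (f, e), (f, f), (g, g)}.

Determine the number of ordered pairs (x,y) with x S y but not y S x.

0

S is symmetric; there are no such tuples.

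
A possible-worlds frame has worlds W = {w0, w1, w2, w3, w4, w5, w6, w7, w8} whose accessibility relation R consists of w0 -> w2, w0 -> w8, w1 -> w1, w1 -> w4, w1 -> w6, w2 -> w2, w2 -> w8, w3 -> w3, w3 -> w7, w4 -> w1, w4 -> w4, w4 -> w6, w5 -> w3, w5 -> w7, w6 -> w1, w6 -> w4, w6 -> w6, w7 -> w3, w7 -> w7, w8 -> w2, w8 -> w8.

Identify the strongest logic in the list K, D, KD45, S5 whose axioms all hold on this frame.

Serial (axiom D): yes — every world has a successor (e.g. w0 R w2).
Euclidean (axiom 5): yes — any two successors of a common world are R-related.
Transitive (axiom 4): yes — every two-step R-path is closed by a direct edge.
Reflexive (axiom T): no — w0 is not related to itself.
So F validates K, D, KD45; S5 would additionally require R to be reflexive. The strongest is KD45.

KD45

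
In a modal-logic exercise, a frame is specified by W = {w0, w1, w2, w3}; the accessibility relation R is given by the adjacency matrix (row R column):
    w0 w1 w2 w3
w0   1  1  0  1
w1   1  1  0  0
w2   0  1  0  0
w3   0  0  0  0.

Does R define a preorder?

No

Reflexive: no — w2 is not related to itself.
Transitive: no — w1 R w0 and w0 R w3, but not w1 R w3.
So R is not a preorder.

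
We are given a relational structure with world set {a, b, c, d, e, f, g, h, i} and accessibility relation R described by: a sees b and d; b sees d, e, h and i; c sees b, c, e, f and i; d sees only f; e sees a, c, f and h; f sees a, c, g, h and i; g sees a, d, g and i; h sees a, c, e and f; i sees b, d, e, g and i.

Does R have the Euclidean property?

Euclidean: no — a R d and a R b, but not d R b.

No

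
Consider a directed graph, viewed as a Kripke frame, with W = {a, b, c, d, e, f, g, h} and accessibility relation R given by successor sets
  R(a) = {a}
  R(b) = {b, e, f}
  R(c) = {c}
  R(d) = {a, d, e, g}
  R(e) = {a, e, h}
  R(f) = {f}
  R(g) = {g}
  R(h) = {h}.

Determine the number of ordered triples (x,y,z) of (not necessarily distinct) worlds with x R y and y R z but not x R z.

3

Enumerating: (b,e,a), (b,e,h), (d,e,h).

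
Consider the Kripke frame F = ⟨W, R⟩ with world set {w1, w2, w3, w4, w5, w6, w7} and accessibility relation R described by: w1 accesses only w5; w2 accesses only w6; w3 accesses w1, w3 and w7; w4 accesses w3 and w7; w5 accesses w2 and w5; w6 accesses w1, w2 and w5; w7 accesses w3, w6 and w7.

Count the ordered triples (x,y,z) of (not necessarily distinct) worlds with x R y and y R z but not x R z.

14

Enumerating: (w1,w5,w2), (w2,w6,w1), (w2,w6,w2), (w2,w6,w5), (w3,w1,w5), (w3,w7,w6), (w4,w3,w1), (w4,w7,w6), (w5,w2,w6), (w6,w2,w6), (w7,w3,w1), (w7,w6,w1), (w7,w6,w2), (w7,w6,w5).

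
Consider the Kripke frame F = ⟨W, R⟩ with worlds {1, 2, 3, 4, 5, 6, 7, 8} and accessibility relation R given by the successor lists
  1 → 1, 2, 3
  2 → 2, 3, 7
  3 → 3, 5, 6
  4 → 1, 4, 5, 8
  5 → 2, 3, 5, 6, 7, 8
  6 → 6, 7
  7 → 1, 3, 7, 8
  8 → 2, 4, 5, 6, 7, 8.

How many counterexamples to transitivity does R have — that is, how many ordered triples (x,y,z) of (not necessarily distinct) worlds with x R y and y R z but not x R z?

37

Enumerating: (1,2,7), (1,3,5), (1,3,6), (2,3,5), (2,3,6), (2,7,1), (2,7,8), (3,5,2), (3,5,7), (3,5,8), (3,6,7), (4,1,2), … and 25 more.
Total: 37.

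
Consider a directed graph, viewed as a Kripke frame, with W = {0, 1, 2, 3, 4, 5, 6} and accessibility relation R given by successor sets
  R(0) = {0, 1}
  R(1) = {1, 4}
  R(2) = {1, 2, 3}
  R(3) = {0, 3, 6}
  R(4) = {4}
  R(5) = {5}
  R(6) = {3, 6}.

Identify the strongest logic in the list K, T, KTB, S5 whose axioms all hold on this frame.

Reflexive (axiom T): yes — every world is R-related to itself.
Symmetric (axiom B): no — 0 R 1 but not 1 R 0.
Euclidean (axiom 5): no — 2 R 1 and 2 R 3, but not 1 R 3.
So F validates K, T; KTB would additionally require R to be symmetric. The strongest is T.

T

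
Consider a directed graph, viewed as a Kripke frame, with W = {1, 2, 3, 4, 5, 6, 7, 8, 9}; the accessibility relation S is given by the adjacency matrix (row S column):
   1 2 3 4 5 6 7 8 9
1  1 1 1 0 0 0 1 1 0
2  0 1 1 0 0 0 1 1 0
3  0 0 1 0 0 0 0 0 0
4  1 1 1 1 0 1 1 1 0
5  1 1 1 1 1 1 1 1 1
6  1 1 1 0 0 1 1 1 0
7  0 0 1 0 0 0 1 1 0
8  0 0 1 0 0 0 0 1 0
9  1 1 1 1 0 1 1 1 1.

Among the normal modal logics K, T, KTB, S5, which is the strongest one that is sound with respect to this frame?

T

Reflexive (axiom T): yes — every world is S-related to itself.
Symmetric (axiom B): no — 1 S 2 but not 2 S 1.
Euclidean (axiom 5): no — 1 S 3 and 1 S 2, but not 3 S 2.
So F validates K, T; KTB would additionally require S to be symmetric. The strongest is T.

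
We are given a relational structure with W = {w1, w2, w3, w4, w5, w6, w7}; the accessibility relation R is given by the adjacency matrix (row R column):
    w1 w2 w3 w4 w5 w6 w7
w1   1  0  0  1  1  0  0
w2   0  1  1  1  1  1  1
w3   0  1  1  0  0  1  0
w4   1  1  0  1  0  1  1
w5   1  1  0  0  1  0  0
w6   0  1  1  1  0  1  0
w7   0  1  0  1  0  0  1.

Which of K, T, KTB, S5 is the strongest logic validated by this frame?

Reflexive (axiom T): yes — every world is R-related to itself.
Symmetric (axiom B): yes — every pair in R has its reverse in R.
Euclidean (axiom 5): no — w1 R w4 and w1 R w5, but not w4 R w5.
So F validates K, T, KTB; S5 would additionally require R to be Euclidean. The strongest is KTB.

KTB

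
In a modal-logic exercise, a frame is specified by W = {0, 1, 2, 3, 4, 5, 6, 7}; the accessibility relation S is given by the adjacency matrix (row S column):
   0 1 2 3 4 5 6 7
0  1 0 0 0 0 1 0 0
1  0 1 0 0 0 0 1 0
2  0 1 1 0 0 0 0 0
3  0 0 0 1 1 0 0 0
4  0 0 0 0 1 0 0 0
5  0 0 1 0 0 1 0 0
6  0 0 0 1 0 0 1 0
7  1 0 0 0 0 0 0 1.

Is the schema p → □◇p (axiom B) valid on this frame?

No

Axiom B corresponds to the accessibility relation being symmetric.
Symmetric: no — 0 S 5 but not 5 S 0.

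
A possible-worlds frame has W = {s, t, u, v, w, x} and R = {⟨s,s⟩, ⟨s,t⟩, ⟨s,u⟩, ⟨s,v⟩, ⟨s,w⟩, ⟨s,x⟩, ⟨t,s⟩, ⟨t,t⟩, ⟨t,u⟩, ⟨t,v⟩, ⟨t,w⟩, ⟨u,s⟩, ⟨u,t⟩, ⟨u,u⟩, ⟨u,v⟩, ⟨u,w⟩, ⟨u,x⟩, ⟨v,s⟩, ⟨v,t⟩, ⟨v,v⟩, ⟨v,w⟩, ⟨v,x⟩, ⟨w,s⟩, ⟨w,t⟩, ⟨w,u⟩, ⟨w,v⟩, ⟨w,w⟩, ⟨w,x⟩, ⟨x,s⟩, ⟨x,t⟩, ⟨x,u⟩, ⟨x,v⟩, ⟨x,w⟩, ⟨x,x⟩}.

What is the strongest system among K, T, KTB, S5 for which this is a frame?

T

Reflexive (axiom T): yes — every world is R-related to itself.
Symmetric (axiom B): no — u R v but not v R u.
Euclidean (axiom 5): no — s R t and s R x, but not t R x.
So F validates K, T; KTB would additionally require R to be symmetric. The strongest is T.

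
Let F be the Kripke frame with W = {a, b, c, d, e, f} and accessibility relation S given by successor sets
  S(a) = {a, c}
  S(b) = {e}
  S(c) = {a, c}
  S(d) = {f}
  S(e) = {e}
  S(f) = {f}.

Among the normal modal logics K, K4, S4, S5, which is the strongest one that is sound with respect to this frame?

K4

Transitive (axiom 4): yes — every two-step S-path is closed by a direct edge.
Reflexive (axiom T): no — b is not related to itself.
Euclidean (axiom 5): yes — any two successors of a common world are S-related.
So F validates K, K4; S4 would additionally require S to be reflexive. The strongest is K4.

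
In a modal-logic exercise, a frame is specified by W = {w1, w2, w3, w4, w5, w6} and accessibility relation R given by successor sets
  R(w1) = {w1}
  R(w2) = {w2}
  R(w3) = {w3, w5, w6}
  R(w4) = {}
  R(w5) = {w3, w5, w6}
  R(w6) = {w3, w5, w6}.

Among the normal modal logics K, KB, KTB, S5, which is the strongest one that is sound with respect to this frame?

Symmetric (axiom B): yes — every pair in R has its reverse in R.
Reflexive (axiom T): no — w4 is not related to itself.
Euclidean (axiom 5): yes — any two successors of a common world are R-related.
So F validates K, KB; KTB would additionally require R to be reflexive. The strongest is KB.

KB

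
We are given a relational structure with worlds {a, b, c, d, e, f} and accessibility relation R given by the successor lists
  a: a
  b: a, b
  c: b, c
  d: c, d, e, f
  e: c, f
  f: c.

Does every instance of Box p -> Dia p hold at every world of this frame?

By correspondence theory, D is valid on a frame iff R is serial.
Serial: yes — every world has a successor (e.g. a R a).

Yes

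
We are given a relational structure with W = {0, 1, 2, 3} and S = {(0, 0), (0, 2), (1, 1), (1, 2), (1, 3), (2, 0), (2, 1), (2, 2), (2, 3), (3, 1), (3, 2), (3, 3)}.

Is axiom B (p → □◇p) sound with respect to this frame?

The schema B characterises exactly the symmetric frames.
Symmetric: yes — every pair in S has its reverse in S.

Yes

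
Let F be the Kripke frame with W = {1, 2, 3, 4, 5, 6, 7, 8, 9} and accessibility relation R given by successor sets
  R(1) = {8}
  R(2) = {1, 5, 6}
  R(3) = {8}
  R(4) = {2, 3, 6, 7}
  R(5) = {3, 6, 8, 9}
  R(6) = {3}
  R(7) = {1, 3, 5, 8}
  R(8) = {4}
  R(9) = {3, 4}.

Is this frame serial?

Serial: yes — every world has a successor (e.g. 1 R 8).

Yes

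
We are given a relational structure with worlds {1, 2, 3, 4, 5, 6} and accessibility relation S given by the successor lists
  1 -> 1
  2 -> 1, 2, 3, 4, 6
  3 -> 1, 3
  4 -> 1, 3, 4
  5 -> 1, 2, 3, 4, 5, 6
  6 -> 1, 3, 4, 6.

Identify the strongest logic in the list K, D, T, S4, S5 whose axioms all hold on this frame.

S4

Serial (axiom D): yes — every world has a successor (e.g. 1 S 1).
Reflexive (axiom T): yes — every world is S-related to itself.
Transitive (axiom 4): yes — every two-step S-path is closed by a direct edge.
Euclidean (axiom 5): no — 2 S 1 and 2 S 3, but not 1 S 3.
So F validates K, D, T, S4; S5 would additionally require S to be Euclidean. The strongest is S4.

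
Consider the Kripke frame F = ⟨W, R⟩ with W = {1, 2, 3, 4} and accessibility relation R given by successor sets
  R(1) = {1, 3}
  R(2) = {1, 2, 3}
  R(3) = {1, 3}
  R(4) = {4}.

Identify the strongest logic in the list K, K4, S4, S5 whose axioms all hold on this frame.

S4

Transitive (axiom 4): yes — every two-step R-path is closed by a direct edge.
Reflexive (axiom T): yes — every world is R-related to itself.
Euclidean (axiom 5): no — 2 R 1 and 2 R 2, but not 1 R 2.
So F validates K, K4, S4; S5 would additionally require R to be Euclidean. The strongest is S4.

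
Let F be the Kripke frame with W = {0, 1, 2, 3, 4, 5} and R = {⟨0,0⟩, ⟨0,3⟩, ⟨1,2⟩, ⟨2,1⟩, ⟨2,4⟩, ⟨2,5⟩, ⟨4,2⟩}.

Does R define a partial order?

No

Reflexive: no — 1 is not related to itself.
Transitive: no — 1 R 2 and 2 R 4, but not 1 R 4.
Antisymmetric: no — 1 R 2 and 2 R 1 with 1 ≠ 2.
So R is not a partial order.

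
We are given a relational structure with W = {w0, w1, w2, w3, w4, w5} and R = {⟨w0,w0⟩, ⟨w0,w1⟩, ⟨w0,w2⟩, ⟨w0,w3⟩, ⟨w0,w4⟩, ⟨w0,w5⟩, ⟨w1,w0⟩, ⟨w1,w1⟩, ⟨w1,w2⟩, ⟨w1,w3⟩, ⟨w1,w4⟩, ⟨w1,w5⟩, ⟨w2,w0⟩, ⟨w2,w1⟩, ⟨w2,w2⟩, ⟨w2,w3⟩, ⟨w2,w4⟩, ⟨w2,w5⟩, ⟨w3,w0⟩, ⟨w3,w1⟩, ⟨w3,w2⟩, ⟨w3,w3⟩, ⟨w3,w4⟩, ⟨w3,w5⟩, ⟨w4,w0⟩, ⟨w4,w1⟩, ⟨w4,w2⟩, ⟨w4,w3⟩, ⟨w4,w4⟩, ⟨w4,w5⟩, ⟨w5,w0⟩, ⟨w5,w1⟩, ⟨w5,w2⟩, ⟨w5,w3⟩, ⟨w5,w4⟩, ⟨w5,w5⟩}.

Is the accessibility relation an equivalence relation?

Reflexive: yes — every world is R-related to itself.
Symmetric: yes — every pair in R has its reverse in R.
Transitive: yes — every two-step R-path is closed by a direct edge.
So R is an equivalence relation.

Yes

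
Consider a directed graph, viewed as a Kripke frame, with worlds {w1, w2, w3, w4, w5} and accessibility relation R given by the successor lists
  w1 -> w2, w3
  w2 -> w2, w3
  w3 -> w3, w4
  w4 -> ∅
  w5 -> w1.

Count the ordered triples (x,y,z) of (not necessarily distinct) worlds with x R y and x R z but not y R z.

Enumerating: (w1,w3,w2), (w2,w3,w2), (w3,w4,w3), (w3,w4,w4), (w5,w1,w1).

5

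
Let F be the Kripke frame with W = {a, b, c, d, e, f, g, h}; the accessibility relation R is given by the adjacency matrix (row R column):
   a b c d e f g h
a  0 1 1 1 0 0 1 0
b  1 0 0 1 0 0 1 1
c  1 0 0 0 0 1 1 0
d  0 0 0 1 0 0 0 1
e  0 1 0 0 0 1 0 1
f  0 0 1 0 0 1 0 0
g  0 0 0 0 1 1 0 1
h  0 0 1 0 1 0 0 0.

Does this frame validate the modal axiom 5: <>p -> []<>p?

No

Axiom 5 corresponds to the accessibility relation being Euclidean.
Euclidean: no — a R b and a R c, but not b R c.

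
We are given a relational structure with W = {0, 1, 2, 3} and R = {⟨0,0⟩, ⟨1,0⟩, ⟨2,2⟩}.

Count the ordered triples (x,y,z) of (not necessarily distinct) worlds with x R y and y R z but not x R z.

R is transitive; there are no such tuples.

0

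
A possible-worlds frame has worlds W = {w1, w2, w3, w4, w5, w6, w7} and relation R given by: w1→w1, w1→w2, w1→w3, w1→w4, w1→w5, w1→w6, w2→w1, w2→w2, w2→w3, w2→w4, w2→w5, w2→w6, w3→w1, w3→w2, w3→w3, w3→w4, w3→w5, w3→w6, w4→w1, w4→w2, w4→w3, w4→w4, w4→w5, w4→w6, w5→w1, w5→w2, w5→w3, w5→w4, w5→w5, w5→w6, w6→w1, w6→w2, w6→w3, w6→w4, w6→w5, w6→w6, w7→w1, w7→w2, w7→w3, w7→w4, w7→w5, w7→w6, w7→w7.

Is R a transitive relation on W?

Transitive: yes — every two-step R-path is closed by a direct edge.

Yes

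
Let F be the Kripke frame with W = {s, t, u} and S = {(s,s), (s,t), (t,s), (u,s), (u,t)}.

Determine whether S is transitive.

Transitive: no — t S s and s S t, but not t S t.

No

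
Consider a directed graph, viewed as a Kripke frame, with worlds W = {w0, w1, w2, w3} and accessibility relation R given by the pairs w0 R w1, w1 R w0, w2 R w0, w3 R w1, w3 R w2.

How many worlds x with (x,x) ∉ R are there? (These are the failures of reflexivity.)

4

Enumerating: w0, w1, w2, w3.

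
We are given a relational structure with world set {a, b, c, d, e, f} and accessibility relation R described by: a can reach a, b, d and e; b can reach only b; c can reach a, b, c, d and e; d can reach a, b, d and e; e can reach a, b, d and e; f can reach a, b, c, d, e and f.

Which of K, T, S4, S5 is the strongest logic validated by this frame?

Reflexive (axiom T): yes — every world is R-related to itself.
Transitive (axiom 4): yes — every two-step R-path is closed by a direct edge.
Euclidean (axiom 5): no — a R b and a R d, but not b R d.
So F validates K, T, S4; S5 would additionally require R to be Euclidean. The strongest is S4.

S4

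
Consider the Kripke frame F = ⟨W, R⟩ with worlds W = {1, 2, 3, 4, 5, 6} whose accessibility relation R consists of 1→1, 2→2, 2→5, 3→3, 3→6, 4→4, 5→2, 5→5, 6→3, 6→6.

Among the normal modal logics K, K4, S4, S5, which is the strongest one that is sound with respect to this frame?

Transitive (axiom 4): yes — every two-step R-path is closed by a direct edge.
Reflexive (axiom T): yes — every world is R-related to itself.
Euclidean (axiom 5): yes — any two successors of a common world are R-related.
So F validates K, K4, S4, S5. The strongest is S5.

S5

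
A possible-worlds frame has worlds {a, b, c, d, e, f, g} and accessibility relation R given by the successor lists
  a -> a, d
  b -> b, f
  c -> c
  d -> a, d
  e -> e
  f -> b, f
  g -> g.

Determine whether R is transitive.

Yes

Transitive: yes — every two-step R-path is closed by a direct edge.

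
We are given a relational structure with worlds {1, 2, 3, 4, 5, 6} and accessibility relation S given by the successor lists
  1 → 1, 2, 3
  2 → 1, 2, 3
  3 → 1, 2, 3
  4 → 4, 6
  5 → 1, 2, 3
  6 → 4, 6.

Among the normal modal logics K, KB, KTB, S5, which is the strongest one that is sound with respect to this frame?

K

Symmetric (axiom B): no — 5 S 1 but not 1 S 5.
Reflexive (axiom T): no — 5 is not related to itself.
Euclidean (axiom 5): yes — any two successors of a common world are S-related.
So F validates K; KB would additionally require S to be symmetric. The strongest is K.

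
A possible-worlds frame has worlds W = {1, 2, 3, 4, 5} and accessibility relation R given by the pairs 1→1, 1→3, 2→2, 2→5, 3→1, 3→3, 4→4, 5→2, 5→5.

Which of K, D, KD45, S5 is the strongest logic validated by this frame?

Serial (axiom D): yes — every world has a successor (e.g. 1 R 1).
Euclidean (axiom 5): yes — any two successors of a common world are R-related.
Transitive (axiom 4): yes — every two-step R-path is closed by a direct edge.
Reflexive (axiom T): yes — every world is R-related to itself.
So F validates K, D, KD45, S5. The strongest is S5.

S5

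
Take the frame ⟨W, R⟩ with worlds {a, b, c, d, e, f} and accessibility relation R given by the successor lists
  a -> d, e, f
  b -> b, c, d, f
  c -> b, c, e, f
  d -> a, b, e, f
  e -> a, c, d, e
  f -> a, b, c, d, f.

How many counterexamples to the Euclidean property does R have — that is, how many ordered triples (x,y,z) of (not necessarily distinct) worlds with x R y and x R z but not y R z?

Enumerating: (a,d,d), (a,e,f), (a,f,e), (b,c,d), (b,d,c), (b,d,d), (c,b,e), (c,e,b), (c,e,f), (c,f,e), (d,a,a), (d,a,b), … and 19 more.
Total: 31.

31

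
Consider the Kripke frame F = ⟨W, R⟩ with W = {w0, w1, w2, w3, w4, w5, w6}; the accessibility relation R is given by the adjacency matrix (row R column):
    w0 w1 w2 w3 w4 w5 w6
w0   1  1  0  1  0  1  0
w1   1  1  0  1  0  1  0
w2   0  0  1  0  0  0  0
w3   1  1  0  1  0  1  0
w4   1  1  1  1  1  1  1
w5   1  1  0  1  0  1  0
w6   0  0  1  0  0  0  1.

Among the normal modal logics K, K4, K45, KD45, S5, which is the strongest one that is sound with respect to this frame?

K4

Transitive (axiom 4): yes — every two-step R-path is closed by a direct edge.
Euclidean (axiom 5): no — w4 R w0 and w4 R w2, but not w0 R w2.
Serial (axiom D): yes — every world has a successor (e.g. w0 R w0).
Reflexive (axiom T): yes — every world is R-related to itself.
So F validates K, K4; K45 would additionally require R to be Euclidean. The strongest is K4.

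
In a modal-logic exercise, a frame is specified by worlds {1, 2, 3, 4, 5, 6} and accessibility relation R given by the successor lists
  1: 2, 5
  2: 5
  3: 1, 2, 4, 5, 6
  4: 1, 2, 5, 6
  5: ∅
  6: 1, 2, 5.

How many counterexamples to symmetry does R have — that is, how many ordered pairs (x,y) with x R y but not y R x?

Enumerating: (1,2), (1,5), (2,5), (3,1), (3,2), (3,4), (3,5), (3,6), (4,1), (4,2), (4,5), (4,6), (6,1), (6,2), (6,5).

15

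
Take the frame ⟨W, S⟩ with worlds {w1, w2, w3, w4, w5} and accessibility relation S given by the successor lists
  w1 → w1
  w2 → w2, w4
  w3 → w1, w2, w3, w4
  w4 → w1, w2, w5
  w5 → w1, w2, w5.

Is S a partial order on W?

Reflexive: no — w4 is not related to itself.
Transitive: no — w2 S w4 and w4 S w1, but not w2 S w1.
Antisymmetric: no — w2 S w4 and w4 S w2 with w2 ≠ w4.
So S is not a partial order.

No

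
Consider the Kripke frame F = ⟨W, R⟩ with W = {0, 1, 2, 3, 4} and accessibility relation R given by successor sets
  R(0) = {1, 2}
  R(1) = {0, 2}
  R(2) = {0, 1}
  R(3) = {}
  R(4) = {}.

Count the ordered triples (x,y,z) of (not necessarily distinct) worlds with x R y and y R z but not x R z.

6

Enumerating: (0,1,0), (0,2,0), (1,0,1), (1,2,1), (2,0,2), (2,1,2).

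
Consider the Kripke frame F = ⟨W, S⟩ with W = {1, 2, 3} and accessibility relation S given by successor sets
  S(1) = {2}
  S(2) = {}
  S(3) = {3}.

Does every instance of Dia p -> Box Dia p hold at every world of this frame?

By correspondence theory, 5 is valid on a frame iff S is Euclidean.
Euclidean: no — 1 S 2 and 1 S 2, but not 2 S 2.

No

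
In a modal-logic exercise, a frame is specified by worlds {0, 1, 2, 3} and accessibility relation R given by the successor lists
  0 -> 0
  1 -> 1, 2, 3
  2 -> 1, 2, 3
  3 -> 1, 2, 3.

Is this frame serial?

Serial: yes — every world has a successor (e.g. 0 R 0).

Yes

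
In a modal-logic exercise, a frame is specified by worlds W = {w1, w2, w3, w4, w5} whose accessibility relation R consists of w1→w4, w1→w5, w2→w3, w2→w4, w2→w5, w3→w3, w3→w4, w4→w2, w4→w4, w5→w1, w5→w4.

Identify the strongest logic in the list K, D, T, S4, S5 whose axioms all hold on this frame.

D

Serial (axiom D): yes — every world has a successor (e.g. w1 R w4).
Reflexive (axiom T): no — w1 is not related to itself.
Transitive (axiom 4): no — w1 R w4 and w4 R w2, but not w1 R w2.
Euclidean (axiom 5): no — w1 R w4 and w1 R w5, but not w4 R w5.
So F validates K, D; T would additionally require R to be reflexive. The strongest is D.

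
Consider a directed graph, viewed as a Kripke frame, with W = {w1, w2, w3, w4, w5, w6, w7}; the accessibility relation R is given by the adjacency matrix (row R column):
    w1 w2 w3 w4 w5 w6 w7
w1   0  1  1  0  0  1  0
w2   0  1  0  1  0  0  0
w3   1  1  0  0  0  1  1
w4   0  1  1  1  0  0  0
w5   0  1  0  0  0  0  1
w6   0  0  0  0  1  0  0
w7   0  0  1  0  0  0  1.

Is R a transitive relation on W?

No

Transitive: no — w1 R w2 and w2 R w4, but not w1 R w4.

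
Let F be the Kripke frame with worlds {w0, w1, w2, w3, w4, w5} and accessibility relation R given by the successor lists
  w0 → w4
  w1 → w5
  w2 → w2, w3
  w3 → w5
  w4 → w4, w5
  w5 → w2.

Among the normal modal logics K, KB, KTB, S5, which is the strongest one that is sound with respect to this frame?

Symmetric (axiom B): no — w0 R w4 but not w4 R w0.
Reflexive (axiom T): no — w0 is not related to itself.
Euclidean (axiom 5): no — w1 R w5 and w1 R w5, but not w5 R w5.
So F validates K; KB would additionally require R to be symmetric. The strongest is K.

K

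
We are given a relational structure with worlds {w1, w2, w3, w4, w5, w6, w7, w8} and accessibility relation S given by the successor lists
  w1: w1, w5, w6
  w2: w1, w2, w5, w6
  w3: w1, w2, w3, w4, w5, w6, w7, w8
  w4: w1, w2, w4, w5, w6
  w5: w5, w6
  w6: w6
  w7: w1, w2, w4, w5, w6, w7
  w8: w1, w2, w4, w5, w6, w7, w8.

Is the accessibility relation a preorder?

Yes

Reflexive: yes — every world is S-related to itself.
Transitive: yes — every two-step S-path is closed by a direct edge.
So S is a preorder.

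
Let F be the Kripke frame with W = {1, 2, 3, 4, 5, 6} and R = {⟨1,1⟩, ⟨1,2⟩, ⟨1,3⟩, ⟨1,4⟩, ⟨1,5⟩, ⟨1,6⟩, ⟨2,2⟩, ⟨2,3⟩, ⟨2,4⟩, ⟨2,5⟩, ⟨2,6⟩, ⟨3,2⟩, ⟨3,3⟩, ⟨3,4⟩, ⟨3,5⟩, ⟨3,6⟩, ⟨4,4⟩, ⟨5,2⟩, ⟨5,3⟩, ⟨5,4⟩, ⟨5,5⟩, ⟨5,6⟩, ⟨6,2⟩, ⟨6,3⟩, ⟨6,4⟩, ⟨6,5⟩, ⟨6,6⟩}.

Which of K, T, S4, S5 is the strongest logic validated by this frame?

Reflexive (axiom T): yes — every world is R-related to itself.
Transitive (axiom 4): yes — every two-step R-path is closed by a direct edge.
Euclidean (axiom 5): no — 1 R 4 and 1 R 2, but not 4 R 2.
So F validates K, T, S4; S5 would additionally require R to be Euclidean. The strongest is S4.

S4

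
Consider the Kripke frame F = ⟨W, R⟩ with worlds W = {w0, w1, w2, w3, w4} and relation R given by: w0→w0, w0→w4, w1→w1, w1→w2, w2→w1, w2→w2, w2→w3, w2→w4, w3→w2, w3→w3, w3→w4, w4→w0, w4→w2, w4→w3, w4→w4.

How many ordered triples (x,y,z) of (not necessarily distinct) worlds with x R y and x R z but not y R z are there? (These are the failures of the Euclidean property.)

Enumerating: (w2,w1,w3), (w2,w1,w4), (w2,w3,w1), (w2,w4,w1), (w4,w0,w2), (w4,w0,w3), (w4,w2,w0), (w4,w3,w0).

8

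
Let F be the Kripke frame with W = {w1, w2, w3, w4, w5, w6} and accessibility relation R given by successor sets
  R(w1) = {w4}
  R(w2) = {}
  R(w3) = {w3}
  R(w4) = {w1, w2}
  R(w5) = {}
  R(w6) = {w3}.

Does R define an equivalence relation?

Reflexive: no — w1 is not related to itself.
Symmetric: no — w4 R w2 but not w2 R w4.
Transitive: no — w1 R w4 and w4 R w2, but not w1 R w2.
So R is not an equivalence relation.

No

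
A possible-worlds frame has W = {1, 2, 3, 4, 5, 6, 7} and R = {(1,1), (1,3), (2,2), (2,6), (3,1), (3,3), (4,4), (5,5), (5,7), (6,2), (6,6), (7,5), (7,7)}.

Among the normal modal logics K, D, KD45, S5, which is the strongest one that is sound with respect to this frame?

S5

Serial (axiom D): yes — every world has a successor (e.g. 1 R 1).
Euclidean (axiom 5): yes — any two successors of a common world are R-related.
Transitive (axiom 4): yes — every two-step R-path is closed by a direct edge.
Reflexive (axiom T): yes — every world is R-related to itself.
So F validates K, D, KD45, S5. The strongest is S5.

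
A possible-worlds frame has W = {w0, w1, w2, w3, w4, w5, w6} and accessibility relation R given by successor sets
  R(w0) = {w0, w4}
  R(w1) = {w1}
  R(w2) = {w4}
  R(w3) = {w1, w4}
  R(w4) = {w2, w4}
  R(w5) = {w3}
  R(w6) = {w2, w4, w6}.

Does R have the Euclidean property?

Euclidean: no — w3 R w1 and w3 R w4, but not w1 R w4.

No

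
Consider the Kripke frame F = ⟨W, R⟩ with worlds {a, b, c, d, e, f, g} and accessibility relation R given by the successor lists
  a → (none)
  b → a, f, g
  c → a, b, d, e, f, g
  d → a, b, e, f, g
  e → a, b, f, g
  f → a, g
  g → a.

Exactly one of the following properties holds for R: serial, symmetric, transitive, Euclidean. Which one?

transitive

Serial: no — a has no R-successor.
Symmetric: no — b R a but not a R b.
Transitive: yes — every two-step R-path is closed by a direct edge.
Euclidean: no — b R a and b R f, but not a R f.
Only transitive holds.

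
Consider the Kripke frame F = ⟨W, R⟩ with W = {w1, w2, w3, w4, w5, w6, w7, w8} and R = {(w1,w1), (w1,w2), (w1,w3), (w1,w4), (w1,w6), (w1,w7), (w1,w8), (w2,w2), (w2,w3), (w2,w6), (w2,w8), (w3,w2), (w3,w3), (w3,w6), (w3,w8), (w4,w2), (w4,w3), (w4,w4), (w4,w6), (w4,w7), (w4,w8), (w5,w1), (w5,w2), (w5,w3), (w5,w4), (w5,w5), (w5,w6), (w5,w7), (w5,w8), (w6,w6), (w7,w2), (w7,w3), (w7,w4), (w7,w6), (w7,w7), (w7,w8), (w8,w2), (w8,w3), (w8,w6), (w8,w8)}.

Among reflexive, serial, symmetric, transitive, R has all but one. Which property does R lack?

symmetric

Reflexive: yes — every world is R-related to itself.
Serial: yes — every world has a successor (e.g. w1 R w1).
Symmetric: no — w1 R w2 but not w2 R w1.
Transitive: yes — every two-step R-path is closed by a direct edge.
Only symmetric fails.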